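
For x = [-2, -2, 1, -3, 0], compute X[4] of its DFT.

X[4] = Σ(n=0 to 4) x[n] · ω_5^(4n) where ω_5 = e^(-2πi/5)
= (-2)·ω_5^0 + (-2)·ω_5^4 + (1)·ω_5^8 + (-3)·ω_5^12 + (0)·ω_5^16

X[4] = -1.0000+0.4490i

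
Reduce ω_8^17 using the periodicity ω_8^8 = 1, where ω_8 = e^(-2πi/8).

Since ω_8^8 = 1, powers reduce modulo 8.
17 mod 8 = 1
So ω_8^17 = ω_8^1 = e^(-2πi·1/8)

ω_8^17 = ω_8^1 = 0.7071-0.7071i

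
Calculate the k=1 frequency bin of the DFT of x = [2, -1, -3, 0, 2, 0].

X[1] = Σ(n=0 to 5) x[n] · ω_6^(1n) where ω_6 = e^(-2πi/6)
= (2)·ω_6^0 + (-1)·ω_6^1 + (-3)·ω_6^2 + (0)·ω_6^3 + (2)·ω_6^4 + (0)·ω_6^5

X[1] = 2.0000+5.1962i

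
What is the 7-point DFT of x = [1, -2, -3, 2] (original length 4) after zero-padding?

Original 4-point DFT: [-2, 4+4i, -2, 4-4i]
Zero-padded 7-point DFT provides frequency interpolation.

DFT_7([x, 0, ...]) = [-2, -1.3814+3.6207i, 5.3949+2.2119i, 0.4864-3.4276i, 0.4864+3.4276i, 5.3949-2.2119i, -1.3814-3.6207i]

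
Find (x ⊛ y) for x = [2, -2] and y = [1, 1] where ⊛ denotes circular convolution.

(x ⊛ y)[n] = Σ(m=0 to 1) x[m] · y[(n-m) mod 2]

Computing each output sample:
(x ⊛ y)[0] = 0
(x ⊛ y)[1] = 0

x ⊛ y = [0, 0]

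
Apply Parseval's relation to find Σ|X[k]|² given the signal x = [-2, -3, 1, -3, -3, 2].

Parseval: Σ|x[n]|² = (1/N)Σ|X[k]|², so Σ|X[k]|² = N·Σ|x[n]|² = 6·36.0000

Σ|X[k]|² = N·Σ|x[n]|² = 6·36.0000 = 216.0000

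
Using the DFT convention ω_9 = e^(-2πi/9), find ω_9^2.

ω_9^2 = e^(-2πi·2/9)
= cos(-2π·2/9) + i·sin(-2π·2/9)
= cos(-4π/9) + i·sin(-4π/9)

ω_9^2 = cos(-4π/9) + i·sin(-4π/9) = 0.1736-0.9848i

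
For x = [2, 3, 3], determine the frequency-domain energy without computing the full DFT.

Parseval: Σ|x[n]|² = (1/N)Σ|X[k]|², so Σ|X[k]|² = N·Σ|x[n]|² = 3·22.0000

Σ|X[k]|² = N·Σ|x[n]|² = 3·22.0000 = 66.0000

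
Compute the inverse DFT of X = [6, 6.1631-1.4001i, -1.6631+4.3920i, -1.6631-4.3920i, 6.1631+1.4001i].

x[n] = (1/5) Σ(k=0 to 4) X[k] · e^(2πikn/5)

Computing each x[n]:
x[0] = 3
x[1] = 2
x[2] = 1
x[3] = -3
x[4] = 3

x = [3, 2, 1, -3, 3]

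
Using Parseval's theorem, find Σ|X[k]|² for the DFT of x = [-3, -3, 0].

Parseval: Σ|x[n]|² = (1/N)Σ|X[k]|², so Σ|X[k]|² = N·Σ|x[n]|² = 3·18.0000

Σ|X[k]|² = N·Σ|x[n]|² = 3·18.0000 = 54.0000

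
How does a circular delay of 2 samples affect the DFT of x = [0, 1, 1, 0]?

Time shift by 2: X_shifted[k] = ω_4^(2k) · X[k]
Shifted x = [1, 0, 0, 1]

DFT(x[n-2]) = [2, 1+1i, 0, 1-1i]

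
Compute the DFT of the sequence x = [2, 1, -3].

X[k] = Σ(n=0 to 2) x[n] · ω_3^(nk)
where ω_3 = e^(-2πi/3)

Computing each X[k]:
X[0] = 0
X[1] = 3.0000-3.4641i
X[2] = 3.0000+3.4641i

X = [0, 3.0000-3.4641i, 3.0000+3.4641i]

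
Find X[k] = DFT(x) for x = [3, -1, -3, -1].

X[k] = Σ(n=0 to 3) x[n] · ω_4^(nk)
where ω_4 = e^(-2πi/4)

Computing each X[k]:
X[0] = -2
X[1] = 6
X[2] = 2
X[3] = 6

X = [-2, 6, 2, 6]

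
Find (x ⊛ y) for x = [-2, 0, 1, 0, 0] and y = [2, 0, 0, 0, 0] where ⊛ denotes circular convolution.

(x ⊛ y)[n] = Σ(m=0 to 4) x[m] · y[(n-m) mod 5]

Computing each output sample:
(x ⊛ y)[0] = -4
(x ⊛ y)[1] = 0
(x ⊛ y)[2] = 2
(x ⊛ y)[3] = 0
(x ⊛ y)[4] = 0

x ⊛ y = [-4, 0, 2, 0, 0]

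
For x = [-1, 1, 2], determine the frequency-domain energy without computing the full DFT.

Parseval: Σ|x[n]|² = (1/N)Σ|X[k]|², so Σ|X[k]|² = N·Σ|x[n]|² = 3·6.0000

Σ|X[k]|² = N·Σ|x[n]|² = 3·6.0000 = 18.0000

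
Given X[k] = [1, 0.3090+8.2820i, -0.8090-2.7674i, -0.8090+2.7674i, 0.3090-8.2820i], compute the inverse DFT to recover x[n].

x[n] = (1/5) Σ(k=0 to 4) X[k] · e^(2πikn/5)

Computing each x[n]:
x[0] = 0
x[1] = -2
x[2] = -3
x[3] = 3
x[4] = 3

x = [0, -2, -3, 3, 3]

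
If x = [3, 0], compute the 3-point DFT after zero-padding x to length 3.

Original 2-point DFT: [3, 3]
Zero-padded 3-point DFT provides frequency interpolation.

DFT_3([x, 0, ...]) = [3, 3, 3]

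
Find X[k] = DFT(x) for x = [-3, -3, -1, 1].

X[k] = Σ(n=0 to 3) x[n] · ω_4^(nk)
where ω_4 = e^(-2πi/4)

Computing each X[k]:
X[0] = -6
X[1] = -2+4i
X[2] = -2
X[3] = -2-4i

X = [-6, -2+4i, -2, -2-4i]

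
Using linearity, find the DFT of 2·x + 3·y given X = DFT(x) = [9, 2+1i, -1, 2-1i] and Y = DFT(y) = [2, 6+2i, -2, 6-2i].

By linearity: DFT(2x + 3y) = 2·DFT(x) + 3·DFT(y)
= 2·[9, 2+1i, -1, 2-1i] + 3·[2, 6+2i, -2, 6-2i]

Computing element-wise:
Z[0] = 2·(9) + 3·(2) = 24
Z[1] = 2·(2+1i) + 3·(6+2i) = 22+8i
Z[2] = 2·(-1) + 3·(-2) = -8
Z[3] = 2·(2-1i) + 3·(6-2i) = 22-8i

DFT(2x + 3y) = 2·X + 3·Y = [24, 22+8i, -8, 22-8i]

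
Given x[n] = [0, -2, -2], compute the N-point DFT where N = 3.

X[k] = Σ(n=0 to 2) x[n] · ω_3^(nk)
where ω_3 = e^(-2πi/3)

Computing each X[k]:
X[0] = -4
X[1] = 2
X[2] = 2

X = [-4, 2, 2]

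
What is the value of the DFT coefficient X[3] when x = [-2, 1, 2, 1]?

X[3] = Σ(n=0 to 3) x[n] · ω_4^(3n) where ω_4 = e^(-2πi/4)
= (-2)·ω_4^0 + (1)·ω_4^3 + (2)·ω_4^6 + (1)·ω_4^9

X[3] = -4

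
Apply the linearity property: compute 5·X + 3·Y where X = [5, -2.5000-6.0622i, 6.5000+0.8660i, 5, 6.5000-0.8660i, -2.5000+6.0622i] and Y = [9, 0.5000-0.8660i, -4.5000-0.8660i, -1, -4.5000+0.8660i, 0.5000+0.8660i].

By linearity: DFT(5x + 3y) = 5·DFT(x) + 3·DFT(y)
= 5·[5, -2.5000-6.0622i, 6.5000+0.8660i, 5, 6.5000-0.8660i, -2.5000+6.0622i] + 3·[9, 0.5000-0.8660i, -4.5000-0.8660i, -1, -4.5000+0.8660i, 0.5000+0.8660i]

Computing element-wise:
Z[0] = 5·(5) + 3·(9) = 52
Z[1] = 5·(-2.5000-6.0622i) + 3·(0.5000-0.8660i) = -11.0000-32.9090i
Z[2] = 5·(6.5000+0.8660i) + 3·(-4.5000-0.8660i) = 19.0000+1.7320i
Z[3] = 5·(5) + 3·(-1) = 22
Z[4] = 5·(6.5000-0.8660i) + 3·(-4.5000+0.8660i) = 19.0000-1.7320i
Z[5] = 5·(-2.5000+6.0622i) + 3·(0.5000+0.8660i) = -11.0000+32.9090i

DFT(5x + 3y) = 5·X + 3·Y = [52, -11.0000-32.9090i, 19.0000+1.7320i, 22, 19.0000-1.7320i, -11.0000+32.9090i]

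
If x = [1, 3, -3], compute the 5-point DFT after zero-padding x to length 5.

Original 3-point DFT: [1, 1.0000-5.1962i, 1.0000+5.1962i]
Zero-padded 5-point DFT provides frequency interpolation.

DFT_5([x, 0, ...]) = [1, 4.3541-1.0898i, -2.3541-4.6165i, -2.3541+4.6165i, 4.3541+1.0898i]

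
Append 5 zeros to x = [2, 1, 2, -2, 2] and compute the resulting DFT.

Original 5-point DFT: [5, 2.9271-1.4001i, -0.4271+4.3920i, -0.4271-4.3920i, 2.9271+1.4001i]
Zero-padded 10-point DFT provides frequency interpolation.

DFT_10([x, 0, ...]) = [5, 2.4271-1.7634i, 2.9271-1.4001i, -0.9271-2.8532i, -0.4271+4.3920i, 7, -0.4271-4.3920i, -0.9271+2.8532i, 2.9271+1.4001i, 2.4271+1.7634i]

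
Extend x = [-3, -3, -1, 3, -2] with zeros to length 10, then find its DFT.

Original 5-point DFT: [-6, -6.1631+3.3022i, 1.6631-3.2164i, 1.6631+3.2164i, -6.1631-3.3022i]
Zero-padded 10-point DFT provides frequency interpolation.

DFT_10([x, 0, ...]) = [-6, -5.0451+1.0368i, -6.1631+3.3022i, 0.5451+5.9309i, 1.6631-3.2164i, -6, 1.6631+3.2164i, 0.5451-5.9309i, -6.1631-3.3022i, -5.0451-1.0368i]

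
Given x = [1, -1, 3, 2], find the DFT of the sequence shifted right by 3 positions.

Time shift by 3: X_shifted[k] = ω_4^(3k) · X[k]
Shifted x = [-1, 3, 2, 1]

DFT(x[n-3]) = [5, -3-2i, -3, -3+2i]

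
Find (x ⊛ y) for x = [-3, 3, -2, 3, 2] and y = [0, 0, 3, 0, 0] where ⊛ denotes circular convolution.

(x ⊛ y)[n] = Σ(m=0 to 4) x[m] · y[(n-m) mod 5]

Computing each output sample:
(x ⊛ y)[0] = 9
(x ⊛ y)[1] = 6
(x ⊛ y)[2] = -9
(x ⊛ y)[3] = 9
(x ⊛ y)[4] = -6

x ⊛ y = [9, 6, -9, 9, -6]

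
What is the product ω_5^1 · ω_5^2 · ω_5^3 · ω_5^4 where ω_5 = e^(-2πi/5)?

The primitive 5th roots of unity are ω_5^k for k coprime to 5: k ∈ {1, 2, 3, 4}
Their product equals the constant term of the cyclotomic polynomial Φ_5(x) up to sign.
For n ≥ 3, the product of all primitive nth roots of unity is 1. (For n=1 it is 1; for n=2 it is -1.)

1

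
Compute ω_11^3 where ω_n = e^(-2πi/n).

ω_11^3 = e^(-2πi·3/11)
= cos(-2π·3/11) + i·sin(-2π·3/11)
= cos(-6π/11) + i·sin(-6π/11)

ω_11^3 = cos(-6π/11) + i·sin(-6π/11) = -0.1423-0.9898i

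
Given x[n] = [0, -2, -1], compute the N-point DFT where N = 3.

X[k] = Σ(n=0 to 2) x[n] · ω_3^(nk)
where ω_3 = e^(-2πi/3)

Computing each X[k]:
X[0] = -3
X[1] = 1.5000+0.8660i
X[2] = 1.5000-0.8660i

X = [-3, 1.5000+0.8660i, 1.5000-0.8660i]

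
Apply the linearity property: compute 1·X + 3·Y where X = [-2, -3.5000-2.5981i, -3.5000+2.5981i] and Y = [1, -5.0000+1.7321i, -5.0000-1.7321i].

By linearity: DFT(1x + 3y) = 1·DFT(x) + 3·DFT(y)
= 1·[-2, -3.5000-2.5981i, -3.5000+2.5981i] + 3·[1, -5.0000+1.7321i, -5.0000-1.7321i]

Computing element-wise:
Z[0] = 1·(-2) + 3·(1) = 1
Z[1] = 1·(-3.5000-2.5981i) + 3·(-5.0000+1.7321i) = -18.5000+2.5982i
Z[2] = 1·(-3.5000+2.5981i) + 3·(-5.0000-1.7321i) = -18.5000-2.5982i

DFT(1x + 3y) = 1·X + 3·Y = [1, -18.5000+2.5982i, -18.5000-2.5982i]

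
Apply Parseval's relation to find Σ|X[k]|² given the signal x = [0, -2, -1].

Parseval: Σ|x[n]|² = (1/N)Σ|X[k]|², so Σ|X[k]|² = N·Σ|x[n]|² = 3·5.0000

Σ|X[k]|² = N·Σ|x[n]|² = 3·5.0000 = 15.0000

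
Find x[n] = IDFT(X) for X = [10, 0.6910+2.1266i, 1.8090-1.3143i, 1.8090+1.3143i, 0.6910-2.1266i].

x[n] = (1/5) Σ(k=0 to 4) X[k] · e^(2πikn/5)

Computing each x[n]:
x[0] = 3
x[1] = 1
x[2] = 1
x[3] = 3
x[4] = 2

x = [3, 1, 1, 3, 2]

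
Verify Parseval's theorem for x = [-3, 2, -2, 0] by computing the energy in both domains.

Time domain:
Σ|x[n]|² = |-3|² + |2|² + |-2|² + |0|² = 17.0000

Frequency domain:
(1/4)Σ|X[k]|² = (1/4)(|-3|² + |-1-2i|² + |-7|² + |-1+2i|²) = (1/4)·68.0000 = 17.0000

Both sides agree, confirming Parseval's theorem.

Σ|x[n]|² = (1/N)Σ|X[k]|² = 17.0000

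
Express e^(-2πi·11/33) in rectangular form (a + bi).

ω_33^11 = e^(-2πi·11/33)
= cos(-2π·11/33) + i·sin(-2π·11/33)
= cos(-22π/33) + i·sin(-22π/33)

ω_33^11 = cos(-22π/33) + i·sin(-22π/33) = -0.5000-0.8660i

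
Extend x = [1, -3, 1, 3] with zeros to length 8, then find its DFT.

Original 4-point DFT: [2, 6i, 2, -6i]
Zero-padded 8-point DFT provides frequency interpolation.

DFT_8([x, 0, ...]) = [2, -3.2426-1.0000i, 6i, 5.2426+1.0000i, 2, 5.2426-1.0000i, -6i, -3.2426+1.0000i]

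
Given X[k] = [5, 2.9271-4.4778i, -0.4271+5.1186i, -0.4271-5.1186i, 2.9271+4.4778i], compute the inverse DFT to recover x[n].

x[n] = (1/5) Σ(k=0 to 4) X[k] · e^(2πikn/5)

Computing each x[n]:
x[0] = 2
x[1] = 2
x[2] = 3
x[3] = -3
x[4] = 1

x = [2, 2, 3, -3, 1]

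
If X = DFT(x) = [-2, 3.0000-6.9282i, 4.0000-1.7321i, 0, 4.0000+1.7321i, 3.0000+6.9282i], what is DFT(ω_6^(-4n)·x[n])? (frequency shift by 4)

Modulation property: DFT(ω_6^(-4n)·x[n]) = X[(k-4) mod 6], so circularly shift X by 4 positions.

X[k-4] = [4.0000-1.7321i, 0, 4.0000+1.7321i, 3.0000+6.9282i, -2, 3.0000-6.9282i]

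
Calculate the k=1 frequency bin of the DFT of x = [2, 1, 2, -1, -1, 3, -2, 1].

X[1] = Σ(n=0 to 7) x[n] · ω_8^(1n) where ω_8 = e^(-2πi/8)
= (2)·ω_8^0 + (1)·ω_8^1 + (2)·ω_8^2 + (-1)·ω_8^3 + (-1)·ω_8^4 + (3)·ω_8^5 + (-2)·ω_8^6 + (1)·ω_8^7

X[1] = 3.0000-1.1716i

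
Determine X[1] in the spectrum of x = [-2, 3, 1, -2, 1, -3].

X[1] = Σ(n=0 to 5) x[n] · ω_6^(1n) where ω_6 = e^(-2πi/6)
= (-2)·ω_6^0 + (3)·ω_6^1 + (1)·ω_6^2 + (-2)·ω_6^3 + (1)·ω_6^4 + (-3)·ω_6^5

X[1] = -1.0000-5.1962i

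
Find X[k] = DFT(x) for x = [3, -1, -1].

X[k] = Σ(n=0 to 2) x[n] · ω_3^(nk)
where ω_3 = e^(-2πi/3)

Computing each X[k]:
X[0] = 1
X[1] = 4
X[2] = 4

X = [1, 4, 4]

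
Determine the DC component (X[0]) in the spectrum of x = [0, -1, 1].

X[0] = Σ(n=0 to 2) x[n] · ω_3^0 = Σ x[n]
= (0) + (-1) + (1)

X[0] = 0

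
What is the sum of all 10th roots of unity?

Sum of all nth roots of unity equals 0 for n > 1 (geometric series with r ≠ 1).

0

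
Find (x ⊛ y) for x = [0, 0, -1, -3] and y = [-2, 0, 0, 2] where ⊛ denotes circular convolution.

(x ⊛ y)[n] = Σ(m=0 to 3) x[m] · y[(n-m) mod 4]

Computing each output sample:
(x ⊛ y)[0] = 0
(x ⊛ y)[1] = -2
(x ⊛ y)[2] = -4
(x ⊛ y)[3] = 6

x ⊛ y = [0, -2, -4, 6]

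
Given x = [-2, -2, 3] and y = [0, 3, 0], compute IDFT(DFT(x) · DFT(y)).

(x ⊛ y)[n] = Σ(m=0 to 2) x[m] · y[(n-m) mod 3]

Computing each output sample:
(x ⊛ y)[0] = 9
(x ⊛ y)[1] = -6
(x ⊛ y)[2] = -6

x ⊛ y = [9, -6, -6]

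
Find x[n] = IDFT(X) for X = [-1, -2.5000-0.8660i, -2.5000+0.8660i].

x[n] = (1/3) Σ(k=0 to 2) X[k] · e^(2πikn/3)

Computing each x[n]:
x[0] = -2
x[1] = 1
x[2] = 0

x = [-2, 1, 0]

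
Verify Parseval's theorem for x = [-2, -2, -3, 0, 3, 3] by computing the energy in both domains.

Time domain:
Σ|x[n]|² = |-2|² + |-2|² + |-3|² + |0|² + |3|² + |3|² = 35.0000

Frequency domain:
(1/6)Σ|X[k]|² = (1/6)(|-1|² + |-1.5000+9.5263i|² + |-2.5000-0.8660i|² + |-3|² + |-2.5000+0.8660i|² + |-1.5000-9.5263i|²) = (1/6)·210.0000 = 35.0000

Both sides agree, confirming Parseval's theorem.

Σ|x[n]|² = (1/N)Σ|X[k]|² = 35.0000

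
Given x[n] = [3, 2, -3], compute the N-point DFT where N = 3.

X[k] = Σ(n=0 to 2) x[n] · ω_3^(nk)
where ω_3 = e^(-2πi/3)

Computing each X[k]:
X[0] = 2
X[1] = 3.5000-4.3301i
X[2] = 3.5000+4.3301i

X = [2, 3.5000-4.3301i, 3.5000+4.3301i]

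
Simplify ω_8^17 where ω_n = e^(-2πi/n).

Since ω_8^8 = 1, powers reduce modulo 8.
17 mod 8 = 1
So ω_8^17 = ω_8^1 = e^(-2πi·1/8)

ω_8^17 = ω_8^1 = 0.7071-0.7071i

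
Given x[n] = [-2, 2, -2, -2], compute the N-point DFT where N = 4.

X[k] = Σ(n=0 to 3) x[n] · ω_4^(nk)
where ω_4 = e^(-2πi/4)

Computing each X[k]:
X[0] = -4
X[1] = -4i
X[2] = -4
X[3] = 4i

X = [-4, -4i, -4, 4i]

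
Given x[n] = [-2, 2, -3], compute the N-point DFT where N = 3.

X[k] = Σ(n=0 to 2) x[n] · ω_3^(nk)
where ω_3 = e^(-2πi/3)

Computing each X[k]:
X[0] = -3
X[1] = -1.5000-4.3301i
X[2] = -1.5000+4.3301i

X = [-3, -1.5000-4.3301i, -1.5000+4.3301i]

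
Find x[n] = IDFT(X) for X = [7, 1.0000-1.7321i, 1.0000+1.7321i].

x[n] = (1/3) Σ(k=0 to 2) X[k] · e^(2πikn/3)

Computing each x[n]:
x[0] = 3
x[1] = 3
x[2] = 1

x = [3, 3, 1]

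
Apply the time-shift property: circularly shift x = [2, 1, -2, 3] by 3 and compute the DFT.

Time shift by 3: X_shifted[k] = ω_4^(3k) · X[k]
Shifted x = [1, -2, 3, 2]

DFT(x[n-3]) = [4, -2+4i, 4, -2-4i]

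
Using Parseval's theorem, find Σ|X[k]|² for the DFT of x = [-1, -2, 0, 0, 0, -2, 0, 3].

Parseval: Σ|x[n]|² = (1/N)Σ|X[k]|², so Σ|X[k]|² = N·Σ|x[n]|² = 8·18.0000

Σ|X[k]|² = N·Σ|x[n]|² = 8·18.0000 = 144.0000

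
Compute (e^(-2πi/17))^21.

Since ω_17^17 = 1, powers reduce modulo 17.
21 mod 17 = 4
So ω_17^21 = ω_17^4 = e^(-2πi·4/17)

ω_17^21 = ω_17^4 = 0.0923-0.9957i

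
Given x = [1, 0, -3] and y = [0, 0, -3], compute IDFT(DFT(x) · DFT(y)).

(x ⊛ y)[n] = Σ(m=0 to 2) x[m] · y[(n-m) mod 3]

Computing each output sample:
(x ⊛ y)[0] = 0
(x ⊛ y)[1] = 9
(x ⊛ y)[2] = -3

x ⊛ y = [0, 9, -3]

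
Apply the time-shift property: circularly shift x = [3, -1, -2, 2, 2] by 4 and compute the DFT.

Time shift by 4: X_shifted[k] = ω_5^(4k) · X[k]
Shifted x = [-1, -2, 2, 2, 3]

DFT(x[n-4]) = [4, -3.9271+4.7553i, -0.5729+2.9389i, -0.5729-2.9389i, -3.9271-4.7553i]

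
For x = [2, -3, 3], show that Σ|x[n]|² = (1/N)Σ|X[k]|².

Time domain:
Σ|x[n]|² = |2|² + |-3|² + |3|² = 22.0000

Frequency domain:
(1/3)Σ|X[k]|² = (1/3)(|2|² + |2.0000+5.1962i|² + |2.0000-5.1962i|²) = (1/3)·66.0000 = 22.0000

Both sides agree, confirming Parseval's theorem.

Σ|x[n]|² = (1/N)Σ|X[k]|² = 22.0000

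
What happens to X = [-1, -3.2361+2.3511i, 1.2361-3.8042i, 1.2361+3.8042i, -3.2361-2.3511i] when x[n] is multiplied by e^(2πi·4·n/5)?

Modulation property: DFT(ω_5^(-4n)·x[n]) = X[(k-4) mod 5], so circularly shift X by 4 positions.

X[k-4] = [-3.2361+2.3511i, 1.2361-3.8042i, 1.2361+3.8042i, -3.2361-2.3511i, -1]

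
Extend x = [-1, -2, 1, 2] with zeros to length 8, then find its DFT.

Original 4-point DFT: [0, -2+4i, 0, -2-4i]
Zero-padded 8-point DFT provides frequency interpolation.

DFT_8([x, 0, ...]) = [0, -3.8284-1.0000i, -2+4i, 1.8284+1.0000i, 0, 1.8284-1.0000i, -2-4i, -3.8284+1.0000i]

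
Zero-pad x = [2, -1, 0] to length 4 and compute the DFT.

Original 3-point DFT: [1, 2.5000+0.8660i, 2.5000-0.8660i]
Zero-padded 4-point DFT provides frequency interpolation.

DFT_4([x, 0, ...]) = [1, 2+1i, 3, 2-1i]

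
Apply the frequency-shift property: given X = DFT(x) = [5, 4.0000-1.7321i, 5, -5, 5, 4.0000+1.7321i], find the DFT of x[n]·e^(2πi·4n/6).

Modulation property: DFT(ω_6^(-4n)·x[n]) = X[(k-4) mod 6], so circularly shift X by 4 positions.

X[k-4] = [5, -5, 5, 4.0000+1.7321i, 5, 4.0000-1.7321i]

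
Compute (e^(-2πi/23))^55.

Since ω_23^23 = 1, powers reduce modulo 23.
55 mod 23 = 9
So ω_23^55 = ω_23^9 = e^(-2πi·9/23)

ω_23^55 = ω_23^9 = -0.7757-0.6311i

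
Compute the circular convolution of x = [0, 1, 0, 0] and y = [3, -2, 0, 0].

(x ⊛ y)[n] = Σ(m=0 to 3) x[m] · y[(n-m) mod 4]

Computing each output sample:
(x ⊛ y)[0] = 0
(x ⊛ y)[1] = 3
(x ⊛ y)[2] = -2
(x ⊛ y)[3] = 0

x ⊛ y = [0, 3, -2, 0]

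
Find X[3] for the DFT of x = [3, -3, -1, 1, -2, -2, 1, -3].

X[3] = Σ(n=0 to 7) x[n] · ω_8^(3n) where ω_8 = e^(-2πi/8)
= (3)·ω_8^0 + (-3)·ω_8^3 + (-1)·ω_8^6 + (1)·ω_8^9 + (-2)·ω_8^12 + (-2)·ω_8^15 + (1)·ω_8^18 + (-3)·ω_8^21

X[3] = 8.5355-4.1213i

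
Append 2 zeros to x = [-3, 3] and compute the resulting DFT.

Original 2-point DFT: [0, -6]
Zero-padded 4-point DFT provides frequency interpolation.

DFT_4([x, 0, ...]) = [0, -3-3i, -6, -3+3i]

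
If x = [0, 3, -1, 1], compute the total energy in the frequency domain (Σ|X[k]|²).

Parseval: Σ|x[n]|² = (1/N)Σ|X[k]|², so Σ|X[k]|² = N·Σ|x[n]|² = 4·11.0000

Σ|X[k]|² = N·Σ|x[n]|² = 4·11.0000 = 44.0000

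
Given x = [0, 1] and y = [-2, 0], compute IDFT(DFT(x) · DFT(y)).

(x ⊛ y)[n] = Σ(m=0 to 1) x[m] · y[(n-m) mod 2]

Computing each output sample:
(x ⊛ y)[0] = 0
(x ⊛ y)[1] = -2

x ⊛ y = [0, -2]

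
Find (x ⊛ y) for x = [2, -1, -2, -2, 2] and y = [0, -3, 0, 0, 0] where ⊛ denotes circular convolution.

(x ⊛ y)[n] = Σ(m=0 to 4) x[m] · y[(n-m) mod 5]

Computing each output sample:
(x ⊛ y)[0] = -6
(x ⊛ y)[1] = -6
(x ⊛ y)[2] = 3
(x ⊛ y)[3] = 6
(x ⊛ y)[4] = 6

x ⊛ y = [-6, -6, 3, 6, 6]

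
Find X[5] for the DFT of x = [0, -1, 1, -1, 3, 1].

X[5] = Σ(n=0 to 5) x[n] · ω_6^(5n) where ω_6 = e^(-2πi/6)
= (0)·ω_6^0 + (-1)·ω_6^5 + (1)·ω_6^10 + (-1)·ω_6^15 + (3)·ω_6^20 + (1)·ω_6^25

X[5] = -1.0000-3.4641i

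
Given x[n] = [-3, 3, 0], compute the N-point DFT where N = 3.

X[k] = Σ(n=0 to 2) x[n] · ω_3^(nk)
where ω_3 = e^(-2πi/3)

Computing each X[k]:
X[0] = 0
X[1] = -4.5000-2.5981i
X[2] = -4.5000+2.5981i

X = [0, -4.5000-2.5981i, -4.5000+2.5981i]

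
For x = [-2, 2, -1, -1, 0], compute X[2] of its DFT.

X[2] = Σ(n=0 to 4) x[n] · ω_5^(2n) where ω_5 = e^(-2πi/5)
= (-2)·ω_5^0 + (2)·ω_5^2 + (-1)·ω_5^4 + (-1)·ω_5^6 + (0)·ω_5^8

X[2] = -4.2361-1.1756i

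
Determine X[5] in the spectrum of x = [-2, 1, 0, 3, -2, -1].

X[5] = Σ(n=0 to 5) x[n] · ω_6^(5n) where ω_6 = e^(-2πi/6)
= (-2)·ω_6^0 + (1)·ω_6^5 + (0)·ω_6^10 + (3)·ω_6^15 + (-2)·ω_6^20 + (-1)·ω_6^25

X[5] = -4.0000+3.4641i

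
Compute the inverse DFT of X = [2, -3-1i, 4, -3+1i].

x[n] = (1/4) Σ(k=0 to 3) X[k] · e^(2πikn/4)

Computing each x[n]:
x[0] = 0
x[1] = 0
x[2] = 3
x[3] = -1

x = [0, 0, 3, -1]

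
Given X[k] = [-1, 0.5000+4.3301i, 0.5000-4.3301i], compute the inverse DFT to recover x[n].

x[n] = (1/3) Σ(k=0 to 2) X[k] · e^(2πikn/3)

Computing each x[n]:
x[0] = 0
x[1] = -3
x[2] = 2

x = [0, -3, 2]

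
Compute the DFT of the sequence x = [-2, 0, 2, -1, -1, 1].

X[k] = Σ(n=0 to 5) x[n] · ω_6^(nk)
where ω_6 = e^(-2πi/6)

Computing each X[k]:
X[0] = -1
X[1] = -1.0000-1.7321i
X[2] = -4.0000+3.4641i
X[3] = -1
X[4] = -4.0000-3.4641i
X[5] = -1.0000+1.7321i

X = [-1, -1.0000-1.7321i, -4.0000+3.4641i, -1, -4.0000-3.4641i, -1.0000+1.7321i]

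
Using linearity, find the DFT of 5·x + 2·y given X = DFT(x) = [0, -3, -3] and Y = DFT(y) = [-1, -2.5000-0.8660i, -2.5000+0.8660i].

By linearity: DFT(5x + 2y) = 5·DFT(x) + 2·DFT(y)
= 5·[0, -3, -3] + 2·[-1, -2.5000-0.8660i, -2.5000+0.8660i]

Computing element-wise:
Z[0] = 5·(0) + 2·(-1) = -2
Z[1] = 5·(-3) + 2·(-2.5000-0.8660i) = -20.0000-1.7320i
Z[2] = 5·(-3) + 2·(-2.5000+0.8660i) = -20.0000+1.7320i

DFT(5x + 2y) = 5·X + 2·Y = [-2, -20.0000-1.7320i, -20.0000+1.7320i]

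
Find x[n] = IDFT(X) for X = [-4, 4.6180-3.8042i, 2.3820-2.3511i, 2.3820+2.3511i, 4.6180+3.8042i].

x[n] = (1/5) Σ(k=0 to 4) X[k] · e^(2πikn/5)

Computing each x[n]:
x[0] = 2
x[1] = 1
x[2] = -2
x[3] = -2
x[4] = -3

x = [2, 1, -2, -2, -3]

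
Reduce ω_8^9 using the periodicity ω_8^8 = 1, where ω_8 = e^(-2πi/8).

Since ω_8^8 = 1, powers reduce modulo 8.
9 mod 8 = 1
So ω_8^9 = ω_8^1 = e^(-2πi·1/8)

ω_8^9 = ω_8^1 = 0.7071-0.7071i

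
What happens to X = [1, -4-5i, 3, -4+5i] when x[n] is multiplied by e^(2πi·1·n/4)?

Modulation property: DFT(ω_4^(-1n)·x[n]) = X[(k-1) mod 4], so circularly shift X by 1 positions.

X[k-1] = [-4+5i, 1, -4-5i, 3]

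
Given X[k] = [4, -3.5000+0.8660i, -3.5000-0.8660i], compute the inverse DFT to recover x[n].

x[n] = (1/3) Σ(k=0 to 2) X[k] · e^(2πikn/3)

Computing each x[n]:
x[0] = -1
x[1] = 2
x[2] = 3

x = [-1, 2, 3]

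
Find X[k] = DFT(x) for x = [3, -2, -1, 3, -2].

X[k] = Σ(n=0 to 4) x[n] · ω_5^(nk)
where ω_5 = e^(-2πi/5)

Computing each X[k]:
X[0] = 1
X[1] = 0.1459+2.3511i
X[2] = 6.8541-3.8042i
X[3] = 6.8541+3.8042i
X[4] = 0.1459-2.3511i

X = [1, 0.1459+2.3511i, 6.8541-3.8042i, 6.8541+3.8042i, 0.1459-2.3511i]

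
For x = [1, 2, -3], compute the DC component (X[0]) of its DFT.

X[0] = Σ(n=0 to 2) x[n] · ω_3^0 = Σ x[n]
= (1) + (2) + (-3)

X[0] = 0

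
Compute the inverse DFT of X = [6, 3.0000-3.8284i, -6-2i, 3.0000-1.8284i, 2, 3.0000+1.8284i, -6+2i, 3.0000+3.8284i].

x[n] = (1/8) Σ(k=0 to 7) X[k] · e^(2πikn/8)

Computing each x[n]:
x[0] = 1
x[1] = 2
x[2] = 3
x[3] = 1
x[4] = -2
x[5] = 0
x[6] = 2
x[7] = -1

x = [1, 2, 3, 1, -2, 0, 2, -1]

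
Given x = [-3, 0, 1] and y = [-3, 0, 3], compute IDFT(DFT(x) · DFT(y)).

(x ⊛ y)[n] = Σ(m=0 to 2) x[m] · y[(n-m) mod 3]

Computing each output sample:
(x ⊛ y)[0] = 9
(x ⊛ y)[1] = 3
(x ⊛ y)[2] = -12

x ⊛ y = [9, 3, -12]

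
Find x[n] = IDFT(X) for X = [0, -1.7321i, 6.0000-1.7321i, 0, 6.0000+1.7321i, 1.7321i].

x[n] = (1/6) Σ(k=0 to 5) X[k] · e^(2πikn/6)

Computing each x[n]:
x[0] = 2
x[1] = 0
x[2] = -1
x[3] = 2
x[4] = -1
x[5] = -2

x = [2, 0, -1, 2, -1, -2]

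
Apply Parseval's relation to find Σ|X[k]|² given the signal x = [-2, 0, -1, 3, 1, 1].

Parseval: Σ|x[n]|² = (1/N)Σ|X[k]|², so Σ|X[k]|² = N·Σ|x[n]|² = 6·16.0000

Σ|X[k]|² = N·Σ|x[n]|² = 6·16.0000 = 96.0000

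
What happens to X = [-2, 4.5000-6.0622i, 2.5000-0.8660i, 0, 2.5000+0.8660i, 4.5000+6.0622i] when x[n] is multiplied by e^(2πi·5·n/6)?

Modulation property: DFT(ω_6^(-5n)·x[n]) = X[(k-5) mod 6], so circularly shift X by 5 positions.

X[k-5] = [4.5000-6.0622i, 2.5000-0.8660i, 0, 2.5000+0.8660i, 4.5000+6.0622i, -2]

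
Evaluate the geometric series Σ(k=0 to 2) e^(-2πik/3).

Sum of all nth roots of unity equals 0 for n > 1 (geometric series with r ≠ 1).

0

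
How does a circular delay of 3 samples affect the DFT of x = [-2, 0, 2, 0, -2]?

Time shift by 3: X_shifted[k] = ω_5^(3k) · X[k]
Shifted x = [2, 0, -2, -2, 0]

DFT(x[n-3]) = [-2, 5.2361, 0.7639, 0.7639, 5.2361]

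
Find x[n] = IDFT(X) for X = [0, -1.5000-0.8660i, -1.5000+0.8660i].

x[n] = (1/3) Σ(k=0 to 2) X[k] · e^(2πikn/3)

Computing each x[n]:
x[0] = -1
x[1] = 1
x[2] = 0

x = [-1, 1, 0]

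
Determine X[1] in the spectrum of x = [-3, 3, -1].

X[1] = Σ(n=0 to 2) x[n] · ω_3^(1n) where ω_3 = e^(-2πi/3)
= (-3)·ω_3^0 + (3)·ω_3^1 + (-1)·ω_3^2

X[1] = -4.0000-3.4641i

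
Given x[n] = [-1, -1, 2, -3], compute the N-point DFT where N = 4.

X[k] = Σ(n=0 to 3) x[n] · ω_4^(nk)
where ω_4 = e^(-2πi/4)

Computing each X[k]:
X[0] = -3
X[1] = -3-2i
X[2] = 5
X[3] = -3+2i

X = [-3, -3-2i, 5, -3+2i]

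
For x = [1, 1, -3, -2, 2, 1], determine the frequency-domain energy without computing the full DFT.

Parseval: Σ|x[n]|² = (1/N)Σ|X[k]|², so Σ|X[k]|² = N·Σ|x[n]|² = 6·20.0000

Σ|X[k]|² = N·Σ|x[n]|² = 6·20.0000 = 120.0000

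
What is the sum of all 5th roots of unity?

Sum of all nth roots of unity equals 0 for n > 1 (geometric series with r ≠ 1).

0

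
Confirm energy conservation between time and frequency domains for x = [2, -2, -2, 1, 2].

Time domain:
Σ|x[n]|² = |2|² + |-2|² + |-2|² + |1|² + |2|² = 17.0000

Frequency domain:
(1/5)Σ|X[k]|² = (1/5)(|1|² + |2.8090+5.5676i|² + |1.6910-0.5020i|² + |1.6910+0.5020i|² + |2.8090-5.5676i|²) = (1/5)·85.0000 = 17.0000

Both sides agree, confirming Parseval's theorem.

Σ|x[n]|² = (1/N)Σ|X[k]|² = 17.0000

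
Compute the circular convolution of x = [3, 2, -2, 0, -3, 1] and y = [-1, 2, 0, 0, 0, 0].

(x ⊛ y)[n] = Σ(m=0 to 5) x[m] · y[(n-m) mod 6]

Computing each output sample:
(x ⊛ y)[0] = -1
(x ⊛ y)[1] = 4
(x ⊛ y)[2] = 6
(x ⊛ y)[3] = -4
(x ⊛ y)[4] = 3
(x ⊛ y)[5] = -7

x ⊛ y = [-1, 4, 6, -4, 3, -7]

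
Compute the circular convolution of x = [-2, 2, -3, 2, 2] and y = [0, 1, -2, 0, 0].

(x ⊛ y)[n] = Σ(m=0 to 4) x[m] · y[(n-m) mod 5]

Computing each output sample:
(x ⊛ y)[0] = -2
(x ⊛ y)[1] = -6
(x ⊛ y)[2] = 6
(x ⊛ y)[3] = -7
(x ⊛ y)[4] = 8

x ⊛ y = [-2, -6, 6, -7, 8]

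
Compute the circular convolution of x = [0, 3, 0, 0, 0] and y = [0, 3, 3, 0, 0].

(x ⊛ y)[n] = Σ(m=0 to 4) x[m] · y[(n-m) mod 5]

Computing each output sample:
(x ⊛ y)[0] = 0
(x ⊛ y)[1] = 0
(x ⊛ y)[2] = 9
(x ⊛ y)[3] = 9
(x ⊛ y)[4] = 0

x ⊛ y = [0, 0, 9, 9, 0]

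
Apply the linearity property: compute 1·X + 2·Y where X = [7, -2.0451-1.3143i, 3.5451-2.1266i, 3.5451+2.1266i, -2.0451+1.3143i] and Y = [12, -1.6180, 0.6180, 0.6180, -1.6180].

By linearity: DFT(1x + 2y) = 1·DFT(x) + 2·DFT(y)
= 1·[7, -2.0451-1.3143i, 3.5451-2.1266i, 3.5451+2.1266i, -2.0451+1.3143i] + 2·[12, -1.6180, 0.6180, 0.6180, -1.6180]

Computing element-wise:
Z[0] = 1·(7) + 2·(12) = 31
Z[1] = 1·(-2.0451-1.3143i) + 2·(-1.6180) = -5.2811-1.3143i
Z[2] = 1·(3.5451-2.1266i) + 2·(0.6180) = 4.7811-2.1266i
Z[3] = 1·(3.5451+2.1266i) + 2·(0.6180) = 4.7811+2.1266i
Z[4] = 1·(-2.0451+1.3143i) + 2·(-1.6180) = -5.2811+1.3143i

DFT(1x + 2y) = 1·X + 2·Y = [31, -5.2811-1.3143i, 4.7811-2.1266i, 4.7811+2.1266i, -5.2811+1.3143i]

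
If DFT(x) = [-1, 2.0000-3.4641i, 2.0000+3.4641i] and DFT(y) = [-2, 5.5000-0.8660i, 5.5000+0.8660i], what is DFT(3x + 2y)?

By linearity: DFT(3x + 2y) = 3·DFT(x) + 2·DFT(y)
= 3·[-1, 2.0000-3.4641i, 2.0000+3.4641i] + 2·[-2, 5.5000-0.8660i, 5.5000+0.8660i]

Computing element-wise:
Z[0] = 3·(-1) + 2·(-2) = -7
Z[1] = 3·(2.0000-3.4641i) + 2·(5.5000-0.8660i) = 17.0000-12.1243i
Z[2] = 3·(2.0000+3.4641i) + 2·(5.5000+0.8660i) = 17.0000+12.1243i

DFT(3x + 2y) = 3·X + 2·Y = [-7, 17.0000-12.1243i, 17.0000+12.1243i]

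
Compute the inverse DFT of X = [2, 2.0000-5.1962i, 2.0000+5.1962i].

x[n] = (1/3) Σ(k=0 to 2) X[k] · e^(2πikn/3)

Computing each x[n]:
x[0] = 2
x[1] = 3
x[2] = -3

x = [2, 3, -3]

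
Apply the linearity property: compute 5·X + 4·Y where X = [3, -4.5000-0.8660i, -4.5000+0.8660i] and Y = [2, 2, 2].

By linearity: DFT(5x + 4y) = 5·DFT(x) + 4·DFT(y)
= 5·[3, -4.5000-0.8660i, -4.5000+0.8660i] + 4·[2, 2, 2]

Computing element-wise:
Z[0] = 5·(3) + 4·(2) = 23
Z[1] = 5·(-4.5000-0.8660i) + 4·(2) = -14.5000-4.3300i
Z[2] = 5·(-4.5000+0.8660i) + 4·(2) = -14.5000+4.3300i

DFT(5x + 4y) = 5·X + 4·Y = [23, -14.5000-4.3300i, -14.5000+4.3300i]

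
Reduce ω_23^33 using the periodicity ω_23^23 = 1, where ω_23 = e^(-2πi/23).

Since ω_23^23 = 1, powers reduce modulo 23.
33 mod 23 = 10
So ω_23^33 = ω_23^10 = e^(-2πi·10/23)

ω_23^33 = ω_23^10 = -0.9172-0.3984i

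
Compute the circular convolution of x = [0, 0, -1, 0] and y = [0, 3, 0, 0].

(x ⊛ y)[n] = Σ(m=0 to 3) x[m] · y[(n-m) mod 4]

Computing each output sample:
(x ⊛ y)[0] = 0
(x ⊛ y)[1] = 0
(x ⊛ y)[2] = 0
(x ⊛ y)[3] = -3

x ⊛ y = [0, 0, 0, -3]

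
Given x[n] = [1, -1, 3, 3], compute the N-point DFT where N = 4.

X[k] = Σ(n=0 to 3) x[n] · ω_4^(nk)
where ω_4 = e^(-2πi/4)

Computing each X[k]:
X[0] = 6
X[1] = -2+4i
X[2] = 2
X[3] = -2-4i

X = [6, -2+4i, 2, -2-4i]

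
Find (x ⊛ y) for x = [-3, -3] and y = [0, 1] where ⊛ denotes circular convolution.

(x ⊛ y)[n] = Σ(m=0 to 1) x[m] · y[(n-m) mod 2]

Computing each output sample:
(x ⊛ y)[0] = -3
(x ⊛ y)[1] = -3

x ⊛ y = [-3, -3]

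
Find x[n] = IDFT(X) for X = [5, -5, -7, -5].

x[n] = (1/4) Σ(k=0 to 3) X[k] · e^(2πikn/4)

Computing each x[n]:
x[0] = -3
x[1] = 3
x[2] = 2
x[3] = 3

x = [-3, 3, 2, 3]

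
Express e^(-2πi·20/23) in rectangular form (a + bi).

ω_23^20 = e^(-2πi·20/23)
= cos(-2π·20/23) + i·sin(-2π·20/23)
= cos(-40π/23) + i·sin(-40π/23)

ω_23^20 = cos(-40π/23) + i·sin(-40π/23) = 0.6826+0.7308i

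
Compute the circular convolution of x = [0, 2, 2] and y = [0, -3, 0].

(x ⊛ y)[n] = Σ(m=0 to 2) x[m] · y[(n-m) mod 3]

Computing each output sample:
(x ⊛ y)[0] = -6
(x ⊛ y)[1] = 0
(x ⊛ y)[2] = -6

x ⊛ y = [-6, 0, -6]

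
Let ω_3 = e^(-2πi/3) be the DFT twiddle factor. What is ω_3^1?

ω_3^1 = e^(-2πi·1/3)
= cos(-2π·1/3) + i·sin(-2π·1/3)
= cos(-2π/3) + i·sin(-2π/3)

ω_3^1 = cos(-2π/3) + i·sin(-2π/3) = -0.5000-0.8660i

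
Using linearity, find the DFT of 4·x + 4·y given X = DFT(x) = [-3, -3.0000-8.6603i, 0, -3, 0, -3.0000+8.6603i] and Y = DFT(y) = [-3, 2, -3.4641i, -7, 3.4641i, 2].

By linearity: DFT(4x + 4y) = 4·DFT(x) + 4·DFT(y)
= 4·[-3, -3.0000-8.6603i, 0, -3, 0, -3.0000+8.6603i] + 4·[-3, 2, -3.4641i, -7, 3.4641i, 2]

Computing element-wise:
Z[0] = 4·(-3) + 4·(-3) = -24
Z[1] = 4·(-3.0000-8.6603i) + 4·(2) = -4.0000-34.6412i
Z[2] = 4·(0) + 4·(-3.4641i) = -13.8564i
Z[3] = 4·(-3) + 4·(-7) = -40
Z[4] = 4·(0) + 4·(3.4641i) = 13.8564i
Z[5] = 4·(-3.0000+8.6603i) + 4·(2) = -4.0000+34.6412i

DFT(4x + 4y) = 4·X + 4·Y = [-24, -4.0000-34.6412i, -13.8564i, -40, 13.8564i, -4.0000+34.6412i]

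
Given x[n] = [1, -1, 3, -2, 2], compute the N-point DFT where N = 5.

X[k] = Σ(n=0 to 4) x[n] · ω_5^(nk)
where ω_5 = e^(-2πi/5)

Computing each X[k]:
X[0] = 3
X[1] = 0.5000-0.0858i
X[2] = 0.5000+6.5186i
X[3] = 0.5000-6.5186i
X[4] = 0.5000+0.0858i

X = [3, 0.5000-0.0858i, 0.5000+6.5186i, 0.5000-6.5186i, 0.5000+0.0858i]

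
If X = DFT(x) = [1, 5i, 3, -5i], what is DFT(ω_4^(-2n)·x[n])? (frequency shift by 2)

Modulation property: DFT(ω_4^(-2n)·x[n]) = X[(k-2) mod 4], so circularly shift X by 2 positions.

X[k-2] = [3, -5i, 1, 5i]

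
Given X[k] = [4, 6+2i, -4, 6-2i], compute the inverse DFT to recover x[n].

x[n] = (1/4) Σ(k=0 to 3) X[k] · e^(2πikn/4)

Computing each x[n]:
x[0] = 3
x[1] = 1
x[2] = -3
x[3] = 3

x = [3, 1, -3, 3]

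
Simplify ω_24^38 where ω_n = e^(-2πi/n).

Since ω_24^24 = 1, powers reduce modulo 24.
38 mod 24 = 14
So ω_24^38 = ω_24^14 = e^(-2πi·14/24)

ω_24^38 = ω_24^14 = -0.8660+0.5000i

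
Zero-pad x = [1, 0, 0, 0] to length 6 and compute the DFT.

Original 4-point DFT: [1, 1, 1, 1]
Zero-padded 6-point DFT provides frequency interpolation.

DFT_6([x, 0, ...]) = [1, 1, 1, 1, 1, 1]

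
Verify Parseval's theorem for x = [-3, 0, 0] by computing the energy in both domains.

Time domain:
Σ|x[n]|² = |-3|² + |0|² + |0|² = 9.0000

Frequency domain:
(1/3)Σ|X[k]|² = (1/3)(|-3|² + |-3|² + |-3|²) = (1/3)·27.0000 = 9.0000

Both sides agree, confirming Parseval's theorem.

Σ|x[n]|² = (1/N)Σ|X[k]|² = 9.0000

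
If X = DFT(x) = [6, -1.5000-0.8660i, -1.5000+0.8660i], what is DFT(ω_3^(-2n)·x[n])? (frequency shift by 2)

Modulation property: DFT(ω_3^(-2n)·x[n]) = X[(k-2) mod 3], so circularly shift X by 2 positions.

X[k-2] = [-1.5000-0.8660i, -1.5000+0.8660i, 6]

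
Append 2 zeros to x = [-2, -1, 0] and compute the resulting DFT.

Original 3-point DFT: [-3, -1.5000+0.8660i, -1.5000-0.8660i]
Zero-padded 5-point DFT provides frequency interpolation.

DFT_5([x, 0, ...]) = [-3, -2.3090+0.9511i, -1.1910+0.5878i, -1.1910-0.5878i, -2.3090-0.9511i]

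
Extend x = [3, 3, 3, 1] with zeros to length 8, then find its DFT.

Original 4-point DFT: [10, -2i, 2, 2i]
Zero-padded 8-point DFT provides frequency interpolation.

DFT_8([x, 0, ...]) = [10, 4.4142-5.8284i, -2i, 1.5858+0.1716i, 2, 1.5858-0.1716i, 2i, 4.4142+5.8284i]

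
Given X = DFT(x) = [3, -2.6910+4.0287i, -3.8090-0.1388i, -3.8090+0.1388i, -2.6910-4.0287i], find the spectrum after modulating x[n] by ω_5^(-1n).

Modulation property: DFT(ω_5^(-1n)·x[n]) = X[(k-1) mod 5], so circularly shift X by 1 positions.

X[k-1] = [-2.6910-4.0287i, 3, -2.6910+4.0287i, -3.8090-0.1388i, -3.8090+0.1388i]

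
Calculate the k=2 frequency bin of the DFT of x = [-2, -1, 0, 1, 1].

X[2] = Σ(n=0 to 4) x[n] · ω_5^(2n) where ω_5 = e^(-2πi/5)
= (-2)·ω_5^0 + (-1)·ω_5^2 + (0)·ω_5^4 + (1)·ω_5^6 + (1)·ω_5^8

X[2] = -1.6910+0.2245i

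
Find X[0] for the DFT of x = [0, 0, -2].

X[0] = Σ(n=0 to 2) x[n] · ω_3^0 = Σ x[n]
= (0) + (0) + (-2)

X[0] = -2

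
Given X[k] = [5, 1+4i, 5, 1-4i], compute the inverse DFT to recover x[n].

x[n] = (1/4) Σ(k=0 to 3) X[k] · e^(2πikn/4)

Computing each x[n]:
x[0] = 3
x[1] = -2
x[2] = 2
x[3] = 2

x = [3, -2, 2, 2]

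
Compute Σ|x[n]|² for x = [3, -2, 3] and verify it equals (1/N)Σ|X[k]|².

Time domain:
Σ|x[n]|² = |3|² + |-2|² + |3|² = 22.0000

Frequency domain:
(1/3)Σ|X[k]|² = (1/3)(|4|² + |2.5000+4.3301i|² + |2.5000-4.3301i|²) = (1/3)·66.0000 = 22.0000

Both sides agree, confirming Parseval's theorem.

Σ|x[n]|² = (1/N)Σ|X[k]|² = 22.0000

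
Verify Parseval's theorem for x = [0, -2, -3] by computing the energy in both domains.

Time domain:
Σ|x[n]|² = |0|² + |-2|² + |-3|² = 13.0000

Frequency domain:
(1/3)Σ|X[k]|² = (1/3)(|-5|² + |2.5000-0.8660i|² + |2.5000+0.8660i|²) = (1/3)·39.0000 = 13.0000

Both sides agree, confirming Parseval's theorem.

Σ|x[n]|² = (1/N)Σ|X[k]|² = 13.0000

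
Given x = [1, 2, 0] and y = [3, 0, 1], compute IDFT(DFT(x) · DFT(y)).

(x ⊛ y)[n] = Σ(m=0 to 2) x[m] · y[(n-m) mod 3]

Computing each output sample:
(x ⊛ y)[0] = 5
(x ⊛ y)[1] = 6
(x ⊛ y)[2] = 1

x ⊛ y = [5, 6, 1]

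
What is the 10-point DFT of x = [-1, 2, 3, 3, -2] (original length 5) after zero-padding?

Original 5-point DFT: [5, -5.8541-3.8042i, 0.8541-2.3511i, 0.8541+2.3511i, -5.8541+3.8042i]
Zero-padded 10-point DFT provides frequency interpolation.

DFT_10([x, 0, ...]) = [5, 2.2361-5.7063i, -5.8541-3.8042i, -2.2361+3.5267i, 0.8541-2.3511i, -5, 0.8541+2.3511i, -2.2361-3.5267i, -5.8541+3.8042i, 2.2361+5.7063i]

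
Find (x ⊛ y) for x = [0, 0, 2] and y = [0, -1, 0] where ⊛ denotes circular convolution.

(x ⊛ y)[n] = Σ(m=0 to 2) x[m] · y[(n-m) mod 3]

Computing each output sample:
(x ⊛ y)[0] = -2
(x ⊛ y)[1] = 0
(x ⊛ y)[2] = 0

x ⊛ y = [-2, 0, 0]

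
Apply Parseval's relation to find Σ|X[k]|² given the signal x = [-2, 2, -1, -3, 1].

Parseval: Σ|x[n]|² = (1/N)Σ|X[k]|², so Σ|X[k]|² = N·Σ|x[n]|² = 5·19.0000

Σ|X[k]|² = N·Σ|x[n]|² = 5·19.0000 = 95.0000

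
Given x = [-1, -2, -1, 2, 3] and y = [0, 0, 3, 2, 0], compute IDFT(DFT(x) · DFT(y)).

(x ⊛ y)[n] = Σ(m=0 to 4) x[m] · y[(n-m) mod 5]

Computing each output sample:
(x ⊛ y)[0] = 4
(x ⊛ y)[1] = 13
(x ⊛ y)[2] = 3
(x ⊛ y)[3] = -8
(x ⊛ y)[4] = -7

x ⊛ y = [4, 13, 3, -8, -7]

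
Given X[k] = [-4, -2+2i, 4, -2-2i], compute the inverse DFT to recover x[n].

x[n] = (1/4) Σ(k=0 to 3) X[k] · e^(2πikn/4)

Computing each x[n]:
x[0] = -1
x[1] = -3
x[2] = 1
x[3] = -1

x = [-1, -3, 1, -1]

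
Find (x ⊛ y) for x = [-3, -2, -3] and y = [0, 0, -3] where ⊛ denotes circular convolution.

(x ⊛ y)[n] = Σ(m=0 to 2) x[m] · y[(n-m) mod 3]

Computing each output sample:
(x ⊛ y)[0] = 6
(x ⊛ y)[1] = 9
(x ⊛ y)[2] = 9

x ⊛ y = [6, 9, 9]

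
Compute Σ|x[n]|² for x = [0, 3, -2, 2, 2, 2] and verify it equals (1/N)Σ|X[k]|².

Time domain:
Σ|x[n]|² = |0|² + |3|² + |-2|² + |2|² + |2|² + |2|² = 25.0000

Frequency domain:
(1/6)Σ|X[k]|² = (1/6)(|7|² + |0.5000+2.5981i|² + |-0.5000-4.3301i|² + |-7|² + |-0.5000+4.3301i|² + |0.5000-2.5981i|²) = (1/6)·150.0000 = 25.0000

Both sides agree, confirming Parseval's theorem.

Σ|x[n]|² = (1/N)Σ|X[k]|² = 25.0000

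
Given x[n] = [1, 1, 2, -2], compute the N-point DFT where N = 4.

X[k] = Σ(n=0 to 3) x[n] · ω_4^(nk)
where ω_4 = e^(-2πi/4)

Computing each X[k]:
X[0] = 2
X[1] = -1-3i
X[2] = 4
X[3] = -1+3i

X = [2, -1-3i, 4, -1+3i]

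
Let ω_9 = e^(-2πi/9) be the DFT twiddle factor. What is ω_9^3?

ω_9^3 = e^(-2πi·3/9)
= cos(-2π·3/9) + i·sin(-2π·3/9)
= cos(-6π/9) + i·sin(-6π/9)

ω_9^3 = cos(-6π/9) + i·sin(-6π/9) = -0.5000-0.8660i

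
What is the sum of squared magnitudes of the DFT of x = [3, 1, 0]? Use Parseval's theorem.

Parseval: Σ|x[n]|² = (1/N)Σ|X[k]|², so Σ|X[k]|² = N·Σ|x[n]|² = 3·10.0000

Σ|X[k]|² = N·Σ|x[n]|² = 3·10.0000 = 30.0000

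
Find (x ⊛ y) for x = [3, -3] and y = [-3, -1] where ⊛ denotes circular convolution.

(x ⊛ y)[n] = Σ(m=0 to 1) x[m] · y[(n-m) mod 2]

Computing each output sample:
(x ⊛ y)[0] = -6
(x ⊛ y)[1] = 6

x ⊛ y = [-6, 6]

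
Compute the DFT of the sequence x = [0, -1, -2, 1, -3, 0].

X[k] = Σ(n=0 to 5) x[n] · ω_6^(nk)
where ω_6 = e^(-2πi/6)

Computing each X[k]:
X[0] = -5
X[1] = 1
X[2] = 4.0000+1.7321i
X[3] = -5
X[4] = 4.0000-1.7321i
X[5] = 1

X = [-5, 1, 4.0000+1.7321i, -5, 4.0000-1.7321i, 1]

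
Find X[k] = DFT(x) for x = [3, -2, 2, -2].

X[k] = Σ(n=0 to 3) x[n] · ω_4^(nk)
where ω_4 = e^(-2πi/4)

Computing each X[k]:
X[0] = 1
X[1] = 1
X[2] = 9
X[3] = 1

X = [1, 1, 9, 1]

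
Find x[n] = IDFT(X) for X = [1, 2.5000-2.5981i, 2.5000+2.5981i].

x[n] = (1/3) Σ(k=0 to 2) X[k] · e^(2πikn/3)

Computing each x[n]:
x[0] = 2
x[1] = 1
x[2] = -2

x = [2, 1, -2]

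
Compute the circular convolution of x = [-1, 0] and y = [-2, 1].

(x ⊛ y)[n] = Σ(m=0 to 1) x[m] · y[(n-m) mod 2]

Computing each output sample:
(x ⊛ y)[0] = 2
(x ⊛ y)[1] = -1

x ⊛ y = [2, -1]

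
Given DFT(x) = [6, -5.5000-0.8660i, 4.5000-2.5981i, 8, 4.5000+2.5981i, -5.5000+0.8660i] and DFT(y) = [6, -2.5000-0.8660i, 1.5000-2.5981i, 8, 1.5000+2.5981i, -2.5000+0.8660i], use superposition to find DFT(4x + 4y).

By linearity: DFT(4x + 4y) = 4·DFT(x) + 4·DFT(y)
= 4·[6, -5.5000-0.8660i, 4.5000-2.5981i, 8, 4.5000+2.5981i, -5.5000+0.8660i] + 4·[6, -2.5000-0.8660i, 1.5000-2.5981i, 8, 1.5000+2.5981i, -2.5000+0.8660i]

Computing element-wise:
Z[0] = 4·(6) + 4·(6) = 48
Z[1] = 4·(-5.5000-0.8660i) + 4·(-2.5000-0.8660i) = -32.0000-6.9280i
Z[2] = 4·(4.5000-2.5981i) + 4·(1.5000-2.5981i) = 24.0000-20.7848i
Z[3] = 4·(8) + 4·(8) = 64
Z[4] = 4·(4.5000+2.5981i) + 4·(1.5000+2.5981i) = 24.0000+20.7848i
Z[5] = 4·(-5.5000+0.8660i) + 4·(-2.5000+0.8660i) = -32.0000+6.9280i

DFT(4x + 4y) = 4·X + 4·Y = [48, -32.0000-6.9280i, 24.0000-20.7848i, 64, 24.0000+20.7848i, -32.0000+6.9280i]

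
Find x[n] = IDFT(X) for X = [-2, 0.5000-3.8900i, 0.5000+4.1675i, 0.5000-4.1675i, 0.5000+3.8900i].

x[n] = (1/5) Σ(k=0 to 4) X[k] · e^(2πikn/5)

Computing each x[n]:
x[0] = 0
x[1] = 0
x[2] = 2
x[3] = -3
x[4] = -1

x = [0, 0, 2, -3, -1]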